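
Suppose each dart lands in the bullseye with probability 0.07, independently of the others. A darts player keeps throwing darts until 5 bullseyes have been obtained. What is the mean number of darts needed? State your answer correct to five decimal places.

Y = total darts until the fifth success; negative binomial with r=5, p=0.07.
E[Y] = r / p = 5 / 0.07 = 71.4285714

71.42857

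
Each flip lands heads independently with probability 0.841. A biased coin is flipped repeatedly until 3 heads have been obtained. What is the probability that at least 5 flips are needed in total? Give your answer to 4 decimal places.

0.1214

Needing more than 4 flips ⇔ fewer than 3 successes in the first 4. With X ~ Binomial(4, 0.841), P(Y > 4) = P(X ≤ 2).
  k=0: C(4,0)·0.841^0·0.159^4 = 0.000639
  k=1: C(4,1)·0.841^1·0.159^3 = 0.013522
  k=2: C(4,2)·0.841^2·0.159^2 = 0.107285
P(X ≤ 2) = 0.121446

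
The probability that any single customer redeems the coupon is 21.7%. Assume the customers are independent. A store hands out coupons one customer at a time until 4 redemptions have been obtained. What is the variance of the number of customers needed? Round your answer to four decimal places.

Y = total customers until the fourth success; negative binomial with r=4, p=0.217.
Var(Y) = r(1−p)/p² = 4·0.783 / 0.217² = 66.512349

66.5123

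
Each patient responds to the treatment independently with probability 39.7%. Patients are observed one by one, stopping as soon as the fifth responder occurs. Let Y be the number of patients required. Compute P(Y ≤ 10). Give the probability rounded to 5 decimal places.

0.35939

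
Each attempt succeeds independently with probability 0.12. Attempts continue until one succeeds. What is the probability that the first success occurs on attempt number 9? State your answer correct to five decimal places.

Geometric (trials to first success), p = 0.12.
P(Y = 9) = (1−p)^8 · p = 0.35963 · 0.12 = 0.0431561

0.04316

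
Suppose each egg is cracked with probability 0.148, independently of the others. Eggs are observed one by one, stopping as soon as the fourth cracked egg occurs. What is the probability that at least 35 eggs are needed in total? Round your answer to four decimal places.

Needing more than 34 eggs ⇔ fewer than 4 successes in the first 34. With X ~ Binomial(34, 0.148), P(Y > 34) = P(X ≤ 3).
  k=0: C(34,0)·0.148^0·0.852^34 = 0.004315
  k=1: C(34,1)·0.148^1·0.852^33 = 0.025483
  k=2: C(34,2)·0.148^2·0.852^32 = 0.073039
  k=3: C(34,3)·0.148^3·0.852^31 = 0.135333
P(X ≤ 3) = 0.238169

0.2382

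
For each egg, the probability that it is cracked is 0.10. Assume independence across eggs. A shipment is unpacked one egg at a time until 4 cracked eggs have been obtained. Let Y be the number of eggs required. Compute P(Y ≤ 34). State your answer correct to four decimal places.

0.4462

Finishing within 34 eggs ⇔ at least 4 successes in the first 34. With X ~ Binomial(34, 0.10), P(Y ≤ 34) = 1 − P(X ≤ 3).
  k=0: C(34,0)·0.10^0·0.90^34 = 0.027813
  k=1: C(34,1)·0.10^1·0.90^33 = 0.105071
  k=2: C(34,2)·0.10^2·0.90^32 = 0.192630
  k=3: C(34,3)·0.10^3·0.90^31 = 0.228302
1 − 0.553815 = 0.446185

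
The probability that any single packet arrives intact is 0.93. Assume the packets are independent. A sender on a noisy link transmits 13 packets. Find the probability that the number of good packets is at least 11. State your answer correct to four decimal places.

X ~ Binomial(13, 0.93); P(X ≥ 11) = Σ C(13,k) p^k (1−p)^(13−k) over k:
  k=11: C(13,11)·0.93^11·0.07^2 = 0.172030
  k=12: C(13,12)·0.93^12·0.07^1 = 0.380923
  k=13: C(13,13)·0.93^13·0.07^0 = 0.389295
Total = 0.942247

0.9422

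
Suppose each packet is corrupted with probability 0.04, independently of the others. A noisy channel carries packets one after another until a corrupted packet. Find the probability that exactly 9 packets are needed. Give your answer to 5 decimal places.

0.02886

Geometric (trials to first success), p = 0.04.
P(Y = 9) = (1−p)^8 · p = 0.72139 · 0.04 = 0.0288556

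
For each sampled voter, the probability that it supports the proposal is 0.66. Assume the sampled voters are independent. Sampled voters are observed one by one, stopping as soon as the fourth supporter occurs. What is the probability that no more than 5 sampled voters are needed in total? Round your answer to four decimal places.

Finishing within 5 sampled voters ⇔ at least 4 successes in the first 5. With X ~ Binomial(5, 0.66), P(Y ≤ 5) = 1 − P(X ≤ 3).
  k=0: C(5,0)·0.66^0·0.34^5 = 0.004544
  k=1: C(5,1)·0.66^1·0.34^4 = 0.044099
  k=2: C(5,2)·0.66^2·0.34^3 = 0.171208
  k=3: C(5,3)·0.66^3·0.34^2 = 0.332345
1 − 0.552196 = 0.447804

0.4478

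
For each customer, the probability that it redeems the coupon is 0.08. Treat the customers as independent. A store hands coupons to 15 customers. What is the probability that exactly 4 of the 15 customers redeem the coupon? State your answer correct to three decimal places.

X ~ Binomial(n=15, p=0.08).
P(X=4) = C(15,4) · p^4 · (1−p)^11
= 1365 · 4.096e-05 · 0.39964 = 0.02234

0.022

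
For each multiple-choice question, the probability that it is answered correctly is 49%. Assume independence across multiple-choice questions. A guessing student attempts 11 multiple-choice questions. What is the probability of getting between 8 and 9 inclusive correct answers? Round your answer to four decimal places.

0.0960

X ~ Binomial(11, 0.49); P(8 ≤ X ≤ 9) = Σ C(11,k) p^k (1−p)^(11−k) over k:
  k=8: C(11,8)·0.49^8·0.51^3 = 0.072738
  k=9: C(11,9)·0.49^9·0.51^2 = 0.023295
Total = 0.096034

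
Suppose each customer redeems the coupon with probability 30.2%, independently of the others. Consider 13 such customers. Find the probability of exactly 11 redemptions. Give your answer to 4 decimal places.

X ~ Binomial(n=13, p=0.302).
P(X=11) = C(13,11) · p^11 · (1−p)^2
= 78 · 1.9058e-06 · 0.4872 = 0.000072

0.0001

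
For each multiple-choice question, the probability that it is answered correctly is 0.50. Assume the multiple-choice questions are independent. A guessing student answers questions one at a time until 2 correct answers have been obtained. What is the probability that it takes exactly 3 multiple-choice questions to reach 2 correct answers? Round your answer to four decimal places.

0.2500

Y = trial on which the second success occurs; negative binomial, r=2, p=0.50.
P(Y=3) = C(2,1) · p^2 · (1−p)^1
= 2 · 0.25 · 0.5 = 0.250000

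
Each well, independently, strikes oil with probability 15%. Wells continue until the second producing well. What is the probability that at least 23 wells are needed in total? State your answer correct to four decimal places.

0.1367

Needing more than 22 wells ⇔ fewer than 2 successes in the first 22. With X ~ Binomial(22, 0.15), P(Y > 22) = P(X ≤ 1).
  k=0: C(22,0)·0.15^0·0.85^22 = 0.028004
  k=1: C(22,1)·0.15^1·0.85^21 = 0.108720
P(X ≤ 1) = 0.136724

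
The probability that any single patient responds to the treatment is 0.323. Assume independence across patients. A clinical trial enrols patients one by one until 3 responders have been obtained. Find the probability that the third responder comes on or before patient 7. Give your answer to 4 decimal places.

Finishing within 7 patients ⇔ at least 3 successes in the first 7. With X ~ Binomial(7, 0.323), P(Y ≤ 7) = 1 − P(X ≤ 2).
  k=0: C(7,0)·0.323^0·0.677^7 = 0.065181
  k=1: C(7,1)·0.323^1·0.677^6 = 0.217687
  k=2: C(7,2)·0.323^2·0.677^5 = 0.311579
1 − 0.594447 = 0.405553

0.4056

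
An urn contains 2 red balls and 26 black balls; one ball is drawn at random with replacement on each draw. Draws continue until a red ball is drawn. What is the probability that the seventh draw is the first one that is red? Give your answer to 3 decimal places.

0.046

Geometric (trials to first success), p = 0.071429.
P(Y = 7) = (1−p)^6 · p = 0.64105 · 0.071429 = 0.04579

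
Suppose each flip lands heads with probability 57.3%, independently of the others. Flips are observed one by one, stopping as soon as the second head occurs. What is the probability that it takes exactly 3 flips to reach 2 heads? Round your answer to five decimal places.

Y = trial on which the second success occurs; negative binomial, r=2, p=0.573.
P(Y=3) = C(2,1) · p^2 · (1−p)^1
= 2 · 0.32833 · 0.427 = 0.2803930

0.28039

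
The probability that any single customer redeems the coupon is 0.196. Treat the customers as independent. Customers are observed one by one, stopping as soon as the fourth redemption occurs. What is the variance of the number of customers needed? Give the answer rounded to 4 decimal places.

Y = total customers until the fourth success; negative binomial with r=4, p=0.196.
Var(Y) = r(1−p)/p² = 4·0.804 / 0.196² = 83.715119

83.7151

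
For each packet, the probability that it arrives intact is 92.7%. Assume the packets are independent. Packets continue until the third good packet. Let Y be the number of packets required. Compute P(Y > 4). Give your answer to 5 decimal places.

0.02895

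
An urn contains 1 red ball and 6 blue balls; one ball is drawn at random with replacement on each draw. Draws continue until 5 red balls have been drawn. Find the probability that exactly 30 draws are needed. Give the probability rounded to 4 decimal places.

0.0300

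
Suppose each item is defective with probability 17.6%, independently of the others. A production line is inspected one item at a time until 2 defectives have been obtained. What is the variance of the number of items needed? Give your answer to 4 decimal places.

53.2025

Y = total items until the second success; negative binomial with r=2, p=0.176.
Var(Y) = r(1−p)/p² = 2·0.824 / 0.176² = 53.202479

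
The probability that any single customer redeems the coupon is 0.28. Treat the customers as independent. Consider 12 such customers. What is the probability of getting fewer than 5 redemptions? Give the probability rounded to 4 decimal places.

X ~ Binomial(12, 0.28); P(X ≤ 4) = Σ C(12,k) p^k (1−p)^(12−k) over k:
  k=0: C(12,0)·0.28^0·0.72^12 = 0.019408
  k=1: C(12,1)·0.28^1·0.72^11 = 0.090573
  k=2: C(12,2)·0.28^2·0.72^10 = 0.193725
  k=3: C(12,3)·0.28^3·0.72^9 = 0.251125
  k=4: C(12,4)·0.28^4·0.72^8 = 0.219734
Total = 0.774564

0.7746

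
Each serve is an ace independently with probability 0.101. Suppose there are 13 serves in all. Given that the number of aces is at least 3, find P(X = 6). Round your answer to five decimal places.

X ~ Binomial(13, 0.101). Want P(X=6 | X≥3) = P(X=6) / P(X≥3).
P(X=6) = C(13,6)·0.101^6·0.899^7 = 0.0008645
P(X≥3) = 1 − 0.2505394 − 0.3659157 − 0.2466573 = 0.1368876
Ratio = 0.0008645 / 0.1368876 = 0.0063154

0.00632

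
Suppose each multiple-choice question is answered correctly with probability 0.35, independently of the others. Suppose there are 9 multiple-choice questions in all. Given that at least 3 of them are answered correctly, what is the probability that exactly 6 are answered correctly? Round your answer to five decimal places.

0.06399

X ~ Binomial(9, 0.35). Want P(X=6 | X≥3) = P(X=6) / P(X≥3).
P(X=6) = C(9,6)·0.35^6·0.65^3 = 0.0424060
P(X≥3) = 1 − 0.0207119 − 0.1003731 − 0.2161882 = 0.6627267
Ratio = 0.0424060 / 0.6627267 = 0.0639872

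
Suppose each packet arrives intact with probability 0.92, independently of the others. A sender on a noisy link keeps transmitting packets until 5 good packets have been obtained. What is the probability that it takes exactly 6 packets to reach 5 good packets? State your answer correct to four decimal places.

Y = trial on which the fifth success occurs; negative binomial, r=5, p=0.92.
P(Y=6) = C(5,4) · p^5 · (1−p)^1
= 5 · 0.65908 · 0.08 = 0.263633

0.2636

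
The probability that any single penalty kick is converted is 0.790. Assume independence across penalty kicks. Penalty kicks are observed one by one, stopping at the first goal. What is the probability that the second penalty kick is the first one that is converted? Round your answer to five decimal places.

Geometric (trials to first success), p = 0.79.
P(Y = 2) = (1−p)^1 · p = 0.21 · 0.79 = 0.1659000

0.16590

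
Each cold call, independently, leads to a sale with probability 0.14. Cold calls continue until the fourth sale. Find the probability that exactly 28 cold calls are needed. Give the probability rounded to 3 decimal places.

0.030

Y = trial on which the fourth success occurs; negative binomial, r=4, p=0.14.
P(Y=28) = C(27,3) · p^4 · (1−p)^24
= 2925 · 0.00038416 · 0.026789 = 0.03010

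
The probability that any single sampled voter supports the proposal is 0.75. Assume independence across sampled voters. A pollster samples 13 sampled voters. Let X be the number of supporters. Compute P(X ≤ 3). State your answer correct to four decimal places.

0.0001

X ~ Binomial(13, 0.75); P(X ≤ 3) = Σ C(13,k) p^k (1−p)^(13−k) over k:
  k=0: C(13,0)·0.75^0·0.25^13 = 0.000000
  k=1: C(13,1)·0.75^1·0.25^12 = 0.000001
  k=2: C(13,2)·0.75^2·0.25^11 = 0.000010
  k=3: C(13,3)·0.75^3·0.25^10 = 0.000115
Total = 0.000126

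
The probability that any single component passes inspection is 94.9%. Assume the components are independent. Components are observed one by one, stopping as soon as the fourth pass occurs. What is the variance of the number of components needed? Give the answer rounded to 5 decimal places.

Y = total components until the fourth success; negative binomial with r=4, p=0.949.
Var(Y) = r(1−p)/p² = 4·0.051 / 0.949² = 0.2265154

0.22652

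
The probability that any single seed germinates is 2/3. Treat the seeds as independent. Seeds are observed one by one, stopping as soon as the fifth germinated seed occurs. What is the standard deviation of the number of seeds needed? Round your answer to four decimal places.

Y = total seeds until the fifth success; negative binomial with r=5, p=0.666667.
SD(Y) = √[r(1−p)/p²] = √(3.750000) = 1.936492

1.9365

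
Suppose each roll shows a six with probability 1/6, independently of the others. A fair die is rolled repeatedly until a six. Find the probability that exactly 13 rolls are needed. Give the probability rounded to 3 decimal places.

0.019

Geometric (trials to first success), p = 0.166667.
P(Y = 13) = (1−p)^12 · p = 0.11216 · 0.166667 = 0.01869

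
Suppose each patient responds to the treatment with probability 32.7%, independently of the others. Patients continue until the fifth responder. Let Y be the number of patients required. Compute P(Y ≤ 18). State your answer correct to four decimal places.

Finishing within 18 patients ⇔ at least 5 successes in the first 18. With X ~ Binomial(18, 0.327), P(Y ≤ 18) = 1 − P(X ≤ 4).
  k=0: C(18,0)·0.327^0·0.673^18 = 0.000802
  k=1: C(18,1)·0.327^1·0.673^17 = 0.007016
  k=2: C(18,2)·0.327^2·0.673^16 = 0.028975
  k=3: C(18,3)·0.327^3·0.673^15 = 0.075086
  k=4: C(18,4)·0.327^4·0.673^14 = 0.136812
1 − 0.248691 = 0.751309

0.7513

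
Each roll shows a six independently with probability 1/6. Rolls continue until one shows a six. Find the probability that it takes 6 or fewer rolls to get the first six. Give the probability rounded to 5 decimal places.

Y = number of rolls to the first success; geometric, p = 0.166667.
P(Y ≤ 6) = 1 − (1−p)^6 = 1 − 0.3348980 = 0.6651020

0.66510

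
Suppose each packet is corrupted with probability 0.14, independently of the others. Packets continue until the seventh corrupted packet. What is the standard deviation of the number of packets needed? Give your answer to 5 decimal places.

17.52549

Y = total packets until the seventh success; negative binomial with r=7, p=0.14.
SD(Y) = √[r(1−p)/p²] = √(307.1428571) = 17.5254916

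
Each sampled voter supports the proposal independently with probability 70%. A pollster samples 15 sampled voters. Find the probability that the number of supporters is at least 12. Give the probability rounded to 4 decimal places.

X ~ Binomial(15, 0.70); P(X ≥ 12) = Σ C(15,k) p^k (1−p)^(15−k) over k:
  k=12: C(15,12)·0.70^12·0.30^3 = 0.170040
  k=13: C(15,13)·0.70^13·0.30^2 = 0.091560
  k=14: C(15,14)·0.70^14·0.30^1 = 0.030520
  k=15: C(15,15)·0.70^15·0.30^0 = 0.004748
Total = 0.296868

0.2969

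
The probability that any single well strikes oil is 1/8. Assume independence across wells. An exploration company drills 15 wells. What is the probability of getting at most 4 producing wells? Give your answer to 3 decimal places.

0.969

X ~ Binomial(15, 0.125); P(X ≤ 4) = Σ C(15,k) p^k (1−p)^(15−k) over k:
  k=0: C(15,0)·0.125^0·0.875^15 = 0.13493
  k=1: C(15,1)·0.125^1·0.875^14 = 0.28914
  k=2: C(15,2)·0.125^2·0.875^13 = 0.28914
  k=3: C(15,3)·0.125^3·0.875^12 = 0.17899
  k=4: C(15,4)·0.125^4·0.875^11 = 0.07671
Total = 0.96893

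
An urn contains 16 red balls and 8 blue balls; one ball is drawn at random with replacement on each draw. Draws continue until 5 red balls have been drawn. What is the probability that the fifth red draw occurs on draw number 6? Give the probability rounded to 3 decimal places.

0.219

Y = trial on which the fifth success occurs; negative binomial, r=5, p=0.666667.
P(Y=6) = C(5,4) · p^5 · (1−p)^1
= 5 · 0.13169 · 0.33333 = 0.21948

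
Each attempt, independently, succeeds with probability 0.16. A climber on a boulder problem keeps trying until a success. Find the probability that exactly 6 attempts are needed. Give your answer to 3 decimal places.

Geometric (trials to first success), p = 0.16.
P(Y = 6) = (1−p)^5 · p = 0.41821 · 0.16 = 0.06691

0.067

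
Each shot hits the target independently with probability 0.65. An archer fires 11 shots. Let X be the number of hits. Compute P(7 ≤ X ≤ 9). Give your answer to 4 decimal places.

0.6077

X ~ Binomial(11, 0.65); P(7 ≤ X ≤ 9) = Σ C(11,k) p^k (1−p)^(11−k) over k:
  k=7: C(11,7)·0.65^7·0.35^4 = 0.242761
  k=8: C(11,8)·0.65^8·0.35^3 = 0.225421
  k=9: C(11,9)·0.65^9·0.35^2 = 0.139547
Total = 0.607729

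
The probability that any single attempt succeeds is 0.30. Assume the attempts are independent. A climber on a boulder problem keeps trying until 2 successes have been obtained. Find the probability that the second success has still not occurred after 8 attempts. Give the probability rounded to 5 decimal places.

0.25530

Needing more than 8 attempts ⇔ fewer than 2 successes in the first 8. With X ~ Binomial(8, 0.30), P(Y > 8) = P(X ≤ 1).
  k=0: C(8,0)·0.30^0·0.70^8 = 0.0576480
  k=1: C(8,1)·0.30^1·0.70^7 = 0.1976503
P(X ≤ 1) = 0.2552983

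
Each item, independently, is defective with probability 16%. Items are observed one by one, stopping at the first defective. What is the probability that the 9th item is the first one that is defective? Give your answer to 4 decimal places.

Geometric (trials to first success), p = 0.16.
P(Y = 9) = (1−p)^8 · p = 0.24788 · 0.16 = 0.039660

0.0397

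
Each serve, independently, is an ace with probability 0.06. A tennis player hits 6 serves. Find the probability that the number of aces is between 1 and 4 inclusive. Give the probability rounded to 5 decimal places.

X ~ Binomial(6, 0.06); P(1 ≤ X ≤ 4) = Σ C(6,k) p^k (1−p)^(6−k) over k:
  k=1: C(6,1)·0.06^1·0.94^5 = 0.2642054
  k=2: C(6,2)·0.06^2·0.94^4 = 0.0421604
  k=3: C(6,3)·0.06^3·0.94^3 = 0.0035881
  k=4: C(6,4)·0.06^4·0.94^2 = 0.0001718
Total = 0.3101258

0.31013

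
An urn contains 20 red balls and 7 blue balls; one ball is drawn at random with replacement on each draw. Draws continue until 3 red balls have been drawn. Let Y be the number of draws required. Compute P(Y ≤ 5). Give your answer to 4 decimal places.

0.8865

Finishing within 5 draws ⇔ at least 3 successes in the first 5. With X ~ Binomial(5, 0.740741), P(Y ≤ 5) = 1 − P(X ≤ 2).
  k=0: C(5,0)·0.740741^0·0.259259^5 = 0.001171
  k=1: C(5,1)·0.740741^1·0.259259^4 = 0.016733
  k=2: C(5,2)·0.740741^2·0.259259^3 = 0.095617
1 − 0.113521 = 0.886479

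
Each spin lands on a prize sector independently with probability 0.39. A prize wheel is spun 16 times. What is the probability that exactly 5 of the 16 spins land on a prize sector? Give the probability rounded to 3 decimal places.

X ~ Binomial(n=16, p=0.39).
P(X=5) = C(16,5) · p^5 · (1−p)^11
= 4368 · 0.0090224 · 0.0043514 = 0.17149

0.171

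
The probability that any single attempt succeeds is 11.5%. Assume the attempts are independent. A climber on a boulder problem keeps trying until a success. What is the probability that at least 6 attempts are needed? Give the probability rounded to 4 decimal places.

Y = number of attempts to the first success; geometric, p = 0.115.
P(Y > 5) = P(first 5 all fail) = (1−p)^5 = 0.542896

0.5429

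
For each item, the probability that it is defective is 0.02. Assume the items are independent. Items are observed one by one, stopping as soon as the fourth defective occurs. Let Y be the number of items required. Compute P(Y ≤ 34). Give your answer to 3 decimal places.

Finishing within 34 items ⇔ at least 4 successes in the first 34. With X ~ Binomial(34, 0.02), P(Y ≤ 34) = 1 − P(X ≤ 3).
  k=0: C(34,0)·0.02^0·0.98^34 = 0.50314
  k=1: C(34,1)·0.02^1·0.98^33 = 0.34912
  k=2: C(34,2)·0.02^2·0.98^32 = 0.11756
  k=3: C(34,3)·0.02^3·0.98^31 = 0.02559
1 − 0.99540 = 0.00460

0.005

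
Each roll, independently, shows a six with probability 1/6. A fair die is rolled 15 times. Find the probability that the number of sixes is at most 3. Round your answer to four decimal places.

X ~ Binomial(15, 0.166667); P(X ≤ 3) = Σ C(15,k) p^k (1−p)^(15−k) over k:
  k=0: C(15,0)·0.166667^0·0.833333^15 = 0.064905
  k=1: C(15,1)·0.166667^1·0.833333^14 = 0.194716
  k=2: C(15,2)·0.166667^2·0.833333^13 = 0.272603
  k=3: C(15,3)·0.166667^3·0.833333^12 = 0.236256
Total = 0.768481

0.7685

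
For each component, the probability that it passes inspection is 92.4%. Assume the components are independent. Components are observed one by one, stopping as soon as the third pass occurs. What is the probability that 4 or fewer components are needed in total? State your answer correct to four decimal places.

Finishing within 4 components ⇔ at least 3 successes in the first 4. With X ~ Binomial(4, 0.924), P(Y ≤ 4) = 1 − P(X ≤ 2).
  k=0: C(4,0)·0.924^0·0.076^4 = 0.000033
  k=1: C(4,1)·0.924^1·0.076^3 = 0.001622
  k=2: C(4,2)·0.924^2·0.076^2 = 0.029588
1 − 0.031244 = 0.968756

0.9688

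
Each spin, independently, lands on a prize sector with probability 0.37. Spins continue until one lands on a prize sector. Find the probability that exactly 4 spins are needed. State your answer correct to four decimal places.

0.0925

Geometric (trials to first success), p = 0.37.
P(Y = 4) = (1−p)^3 · p = 0.25005 · 0.37 = 0.092517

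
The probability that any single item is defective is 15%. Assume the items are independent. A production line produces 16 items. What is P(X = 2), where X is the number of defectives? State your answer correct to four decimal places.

X ~ Binomial(n=16, p=0.15).
P(X=2) = C(16,2) · p^2 · (1−p)^14
= 120 · 0.0225 · 0.10277 = 0.277478

0.2775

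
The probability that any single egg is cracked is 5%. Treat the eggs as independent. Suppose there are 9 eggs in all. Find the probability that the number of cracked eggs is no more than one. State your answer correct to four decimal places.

0.9288

X ~ Binomial(9, 0.05); P(X ≤ 1) = Σ C(9,k) p^k (1−p)^(9−k) over k:
  k=0: C(9,0)·0.05^0·0.95^9 = 0.630249
  k=1: C(9,1)·0.05^1·0.95^8 = 0.298539
Total = 0.928789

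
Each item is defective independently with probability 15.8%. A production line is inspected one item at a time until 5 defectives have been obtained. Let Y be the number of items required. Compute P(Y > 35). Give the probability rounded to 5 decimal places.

0.33239

Needing more than 35 items ⇔ fewer than 5 successes in the first 35. With X ~ Binomial(35, 0.158), P(Y > 35) = P(X ≤ 4).
  k=0: C(35,0)·0.158^0·0.842^35 = 0.0024318
  k=1: C(35,1)·0.158^1·0.842^34 = 0.0159712
  k=2: C(35,2)·0.158^2·0.842^33 = 0.0509484
  k=3: C(35,3)·0.158^3·0.842^32 = 0.1051642
  k=4: C(35,4)·0.158^4·0.842^31 = 0.1578712
P(X ≤ 4) = 0.3323866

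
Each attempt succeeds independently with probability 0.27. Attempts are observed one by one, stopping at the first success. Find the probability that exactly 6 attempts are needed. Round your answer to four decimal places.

0.0560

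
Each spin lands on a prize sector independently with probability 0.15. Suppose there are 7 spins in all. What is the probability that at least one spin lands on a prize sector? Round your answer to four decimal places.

0.6794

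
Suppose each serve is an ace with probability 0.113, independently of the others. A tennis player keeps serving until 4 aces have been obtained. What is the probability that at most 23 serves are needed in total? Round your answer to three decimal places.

0.258

Finishing within 23 serves ⇔ at least 4 successes in the first 23. With X ~ Binomial(23, 0.113), P(Y ≤ 23) = 1 − P(X ≤ 3).
  k=0: C(23,0)·0.113^0·0.887^23 = 0.06342
  k=1: C(23,1)·0.113^1·0.887^22 = 0.18583
  k=2: C(23,2)·0.113^2·0.887^21 = 0.26042
  k=3: C(23,3)·0.113^3·0.887^20 = 0.23223
1 − 0.74191 = 0.25809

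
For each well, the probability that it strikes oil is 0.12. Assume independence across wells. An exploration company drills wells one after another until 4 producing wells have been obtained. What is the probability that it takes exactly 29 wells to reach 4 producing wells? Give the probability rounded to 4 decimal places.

0.0278

Y = trial on which the fourth success occurs; negative binomial, r=4, p=0.12.
P(Y=29) = C(28,3) · p^4 · (1−p)^25
= 3276 · 0.00020736 · 0.040932 = 0.027806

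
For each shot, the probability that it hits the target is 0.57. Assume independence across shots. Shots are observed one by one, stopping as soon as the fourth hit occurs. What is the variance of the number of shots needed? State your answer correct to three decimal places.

Y = total shots until the fourth success; negative binomial with r=4, p=0.57.
Var(Y) = r(1−p)/p² = 4·0.43 / 0.57² = 5.29394

5.294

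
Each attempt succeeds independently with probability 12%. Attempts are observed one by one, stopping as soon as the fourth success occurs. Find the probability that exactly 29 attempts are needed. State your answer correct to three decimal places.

0.028

Y = trial on which the fourth success occurs; negative binomial, r=4, p=0.12.
P(Y=29) = C(28,3) · p^4 · (1−p)^25
= 3276 · 0.00020736 · 0.040932 = 0.02781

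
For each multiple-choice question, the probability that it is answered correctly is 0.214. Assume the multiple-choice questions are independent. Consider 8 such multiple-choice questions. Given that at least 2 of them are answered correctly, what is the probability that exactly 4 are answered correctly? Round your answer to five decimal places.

X ~ Binomial(8, 0.214). Want P(X=4 | X≥2) = P(X=4) / P(X≥2).
P(X=4) = C(8,4)·0.214^4·0.786^4 = 0.0560329
P(X≥2) = 1 − 0.1456734 − 0.3172938 = 0.5370328
Ratio = 0.0560329 / 0.5370328 = 0.1043380

0.10434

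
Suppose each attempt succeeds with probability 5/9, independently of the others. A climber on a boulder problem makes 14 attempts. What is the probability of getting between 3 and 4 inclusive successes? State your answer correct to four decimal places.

0.0370

X ~ Binomial(14, 0.555556); P(3 ≤ X ≤ 4) = Σ C(14,k) p^k (1−p)^(14−k) over k:
  k=3: C(14,3)·0.555556^3·0.444444^11 = 0.008342
  k=4: C(14,4)·0.555556^4·0.444444^10 = 0.028676
Total = 0.037018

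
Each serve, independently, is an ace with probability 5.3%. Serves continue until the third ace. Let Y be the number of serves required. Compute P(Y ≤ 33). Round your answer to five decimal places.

0.25385

Finishing within 33 serves ⇔ at least 3 successes in the first 33. With X ~ Binomial(33, 0.053), P(Y ≤ 33) = 1 − P(X ≤ 2).
  k=0: C(33,0)·0.053^0·0.947^33 = 0.1657866
  k=1: C(33,1)·0.053^1·0.947^32 = 0.3061887
  k=2: C(33,2)·0.053^2·0.947^31 = 0.2741795
1 − 0.7461548 = 0.2538452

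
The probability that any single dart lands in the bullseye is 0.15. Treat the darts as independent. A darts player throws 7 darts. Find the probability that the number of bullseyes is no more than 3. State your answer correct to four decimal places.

0.9879

X ~ Binomial(7, 0.15); P(X ≤ 3) = Σ C(7,k) p^k (1−p)^(7−k) over k:
  k=0: C(7,0)·0.15^0·0.85^7 = 0.320577
  k=1: C(7,1)·0.15^1·0.85^6 = 0.396007
  k=2: C(7,2)·0.15^2·0.85^5 = 0.209651
  k=3: C(7,3)·0.15^3·0.85^4 = 0.061662
Total = 0.987897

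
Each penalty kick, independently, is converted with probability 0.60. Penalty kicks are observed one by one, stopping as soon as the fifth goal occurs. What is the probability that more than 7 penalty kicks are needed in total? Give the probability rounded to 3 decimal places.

0.580

Needing more than 7 penalty kicks ⇔ fewer than 5 successes in the first 7. With X ~ Binomial(7, 0.60), P(Y > 7) = P(X ≤ 4).
  k=0: C(7,0)·0.60^0·0.40^7 = 0.00164
  k=1: C(7,1)·0.60^1·0.40^6 = 0.01720
  k=2: C(7,2)·0.60^2·0.40^5 = 0.07741
  k=3: C(7,3)·0.60^3·0.40^4 = 0.19354
  k=4: C(7,4)·0.60^4·0.40^3 = 0.29030
P(X ≤ 4) = 0.58010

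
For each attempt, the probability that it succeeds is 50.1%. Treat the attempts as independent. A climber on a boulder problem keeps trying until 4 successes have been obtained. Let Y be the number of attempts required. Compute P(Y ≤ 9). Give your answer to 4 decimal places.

0.7481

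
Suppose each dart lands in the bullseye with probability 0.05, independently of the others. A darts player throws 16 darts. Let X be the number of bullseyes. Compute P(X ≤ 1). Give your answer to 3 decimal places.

X ~ Binomial(16, 0.05); P(X ≤ 1) = Σ C(16,k) p^k (1−p)^(16−k) over k:
  k=0: C(16,0)·0.05^0·0.95^16 = 0.44013
  k=1: C(16,1)·0.05^1·0.95^15 = 0.37063
Total = 0.81076

0.811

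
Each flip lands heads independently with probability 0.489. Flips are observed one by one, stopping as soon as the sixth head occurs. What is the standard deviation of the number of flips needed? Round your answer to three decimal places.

Y = total flips until the sixth success; negative binomial with r=6, p=0.489.
SD(Y) = √[r(1−p)/p²] = √(12.82196) = 3.58078

3.581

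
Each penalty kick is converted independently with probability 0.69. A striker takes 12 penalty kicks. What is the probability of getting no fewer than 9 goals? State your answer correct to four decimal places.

X ~ Binomial(12, 0.69); P(X ≥ 9) = Σ C(12,k) p^k (1−p)^(12−k) over k:
  k=9: C(12,9)·0.69^9·0.31^3 = 0.232354
  k=10: C(12,10)·0.69^10·0.31^2 = 0.155152
  k=11: C(12,11)·0.69^11·0.31^1 = 0.062789
  k=12: C(12,12)·0.69^12·0.31^0 = 0.011646
Total = 0.461941

0.4619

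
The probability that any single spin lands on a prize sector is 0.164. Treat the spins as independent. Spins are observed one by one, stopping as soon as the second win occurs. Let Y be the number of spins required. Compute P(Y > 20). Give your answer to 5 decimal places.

Needing more than 20 spins ⇔ fewer than 2 successes in the first 20. With X ~ Binomial(20, 0.164), P(Y > 20) = P(X ≤ 1).
  k=0: C(20,0)·0.164^0·0.836^20 = 0.0278052
  k=1: C(20,1)·0.164^1·0.836^19 = 0.1090921
P(X ≤ 1) = 0.1368972

0.13690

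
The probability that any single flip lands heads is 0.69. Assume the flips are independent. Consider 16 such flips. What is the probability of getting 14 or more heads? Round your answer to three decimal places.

X ~ Binomial(16, 0.69); P(X ≥ 14) = Σ C(16,k) p^k (1−p)^(16−k) over k:
  k=14: C(16,14)·0.69^14·0.31^2 = 0.06394
  k=15: C(16,15)·0.69^15·0.31^1 = 0.01898
  k=16: C(16,16)·0.69^16·0.31^0 = 0.00264
Total = 0.08556

0.086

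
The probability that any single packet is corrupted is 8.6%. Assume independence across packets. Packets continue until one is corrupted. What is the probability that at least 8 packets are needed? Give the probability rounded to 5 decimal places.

Y = number of packets to the first success; geometric, p = 0.086.
P(Y > 7) = P(first 7 all fail) = (1−p)^7 = 0.5328726

0.53287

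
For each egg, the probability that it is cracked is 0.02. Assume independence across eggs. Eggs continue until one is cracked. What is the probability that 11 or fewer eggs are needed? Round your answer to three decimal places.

Y = number of eggs to the first success; geometric, p = 0.02.
P(Y ≤ 11) = 1 − (1−p)^11 = 1 − 0.80073 = 0.19927

0.199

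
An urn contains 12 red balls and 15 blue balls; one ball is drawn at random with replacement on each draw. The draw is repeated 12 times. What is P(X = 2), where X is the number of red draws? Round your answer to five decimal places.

0.03651

X ~ Binomial(n=12, p=0.444444).
P(X=2) = C(12,2) · p^2 · (1−p)^10
= 66 · 0.19753 · 0.0028008 = 0.0365135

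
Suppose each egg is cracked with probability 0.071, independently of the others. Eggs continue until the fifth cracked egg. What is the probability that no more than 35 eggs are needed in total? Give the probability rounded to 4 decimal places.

0.0993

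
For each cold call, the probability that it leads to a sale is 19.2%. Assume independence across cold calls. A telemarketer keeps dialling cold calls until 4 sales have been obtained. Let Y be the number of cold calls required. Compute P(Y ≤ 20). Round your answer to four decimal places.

0.5530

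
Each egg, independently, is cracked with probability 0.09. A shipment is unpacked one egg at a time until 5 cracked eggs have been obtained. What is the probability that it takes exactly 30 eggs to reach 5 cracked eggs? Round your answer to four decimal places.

Y = trial on which the fifth success occurs; negative binomial, r=5, p=0.09.
P(Y=30) = C(29,4) · p^5 · (1−p)^25
= 23751 · 5.9049e-06 · 0.094631 = 0.013272

0.0133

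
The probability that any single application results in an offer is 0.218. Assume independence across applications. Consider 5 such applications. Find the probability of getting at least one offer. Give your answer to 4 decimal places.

0.7076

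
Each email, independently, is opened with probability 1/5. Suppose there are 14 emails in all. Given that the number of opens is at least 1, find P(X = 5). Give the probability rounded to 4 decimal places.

0.0899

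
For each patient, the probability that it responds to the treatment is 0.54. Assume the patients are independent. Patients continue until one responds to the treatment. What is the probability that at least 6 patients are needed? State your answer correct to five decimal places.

Y = number of patients to the first success; geometric, p = 0.54.
P(Y > 5) = P(first 5 all fail) = (1−p)^5 = 0.0205963

0.02060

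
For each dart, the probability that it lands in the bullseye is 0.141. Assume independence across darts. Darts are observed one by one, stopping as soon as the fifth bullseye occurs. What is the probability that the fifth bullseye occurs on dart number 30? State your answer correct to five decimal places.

Y = trial on which the fifth success occurs; negative binomial, r=5, p=0.141.
P(Y=30) = C(29,4) · p^5 · (1−p)^25
= 23751 · 5.5731e-05 · 0.022378 = 0.0296215

0.02962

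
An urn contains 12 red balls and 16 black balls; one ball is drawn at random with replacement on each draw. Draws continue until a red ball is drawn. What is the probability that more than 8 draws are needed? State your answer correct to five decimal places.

Y = number of draws to the first success; geometric, p = 0.428571.
P(Y > 8) = P(first 8 all fail) = (1−p)^8 = 0.0113683

0.01137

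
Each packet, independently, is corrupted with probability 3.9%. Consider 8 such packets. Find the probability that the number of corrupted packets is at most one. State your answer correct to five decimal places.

0.96359

X ~ Binomial(8, 0.039); P(X ≤ 1) = Σ C(8,k) p^k (1−p)^(8−k) over k:
  k=0: C(8,0)·0.039^0·0.961^8 = 0.7274231
  k=1: C(8,1)·0.039^1·0.961^7 = 0.2361665
Total = 0.9635896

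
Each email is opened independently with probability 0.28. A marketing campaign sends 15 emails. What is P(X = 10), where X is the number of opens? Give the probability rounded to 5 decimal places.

X ~ Binomial(n=15, p=0.28).
P(X=10) = C(15,10) · p^10 · (1−p)^5
= 3003 · 2.962e-06 · 0.19349 = 0.0017211

0.00172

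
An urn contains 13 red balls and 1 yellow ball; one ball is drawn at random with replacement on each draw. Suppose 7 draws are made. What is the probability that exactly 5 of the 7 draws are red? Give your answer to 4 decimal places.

X ~ Binomial(n=7, p=0.928571).
P(X=5) = C(7,5) · p^5 · (1−p)^2
= 21 · 0.69036 · 0.005102 = 0.073967

0.0740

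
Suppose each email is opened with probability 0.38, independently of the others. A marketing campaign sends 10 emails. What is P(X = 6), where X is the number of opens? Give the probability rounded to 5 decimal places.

X ~ Binomial(n=10, p=0.38).
P(X=6) = C(10,6) · p^6 · (1−p)^4
= 210 · 0.0030109 · 0.14776 = 0.0934303

0.09343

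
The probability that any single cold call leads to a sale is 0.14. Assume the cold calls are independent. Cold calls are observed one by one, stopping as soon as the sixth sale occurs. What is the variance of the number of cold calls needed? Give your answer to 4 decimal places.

Y = total cold calls until the sixth success; negative binomial with r=6, p=0.14.
Var(Y) = r(1−p)/p² = 6·0.86 / 0.14² = 263.265306

263.2653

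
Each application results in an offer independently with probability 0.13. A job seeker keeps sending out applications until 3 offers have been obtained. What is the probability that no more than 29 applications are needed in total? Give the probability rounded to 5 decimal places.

0.74627

Finishing within 29 applications ⇔ at least 3 successes in the first 29. With X ~ Binomial(29, 0.13), P(Y ≤ 29) = 1 − P(X ≤ 2).
  k=0: C(29,0)·0.13^0·0.87^29 = 0.0176221
  k=1: C(29,1)·0.13^1·0.87^28 = 0.0763626
  k=2: C(29,2)·0.13^2·0.87^27 = 0.1597469
1 − 0.2537316 = 0.7462684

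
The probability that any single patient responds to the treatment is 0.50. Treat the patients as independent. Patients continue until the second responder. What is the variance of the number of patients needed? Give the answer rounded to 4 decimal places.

4.0000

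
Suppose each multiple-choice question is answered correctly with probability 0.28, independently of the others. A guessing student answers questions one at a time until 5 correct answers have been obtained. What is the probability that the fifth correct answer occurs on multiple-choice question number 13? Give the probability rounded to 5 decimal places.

0.06153

Y = trial on which the fifth success occurs; negative binomial, r=5, p=0.28.
P(Y=13) = C(12,4) · p^5 · (1−p)^8
= 495 · 0.001721 · 0.07222 = 0.0615255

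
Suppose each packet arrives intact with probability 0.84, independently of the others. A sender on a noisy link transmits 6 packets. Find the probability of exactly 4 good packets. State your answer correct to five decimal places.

0.19118

X ~ Binomial(n=6, p=0.84).
P(X=4) = C(6,4) · p^4 · (1−p)^2
= 15 · 0.49787 · 0.0256 = 0.1911826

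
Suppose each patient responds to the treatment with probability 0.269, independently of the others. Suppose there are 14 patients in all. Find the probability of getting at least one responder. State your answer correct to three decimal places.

P(at least one) = 1 − P(none) = 1 − (1 − 0.269)^14
= 1 − 0.01244 = 0.98756

0.988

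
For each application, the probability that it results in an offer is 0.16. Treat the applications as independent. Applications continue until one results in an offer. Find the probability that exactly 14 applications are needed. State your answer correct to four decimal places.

0.0166

Geometric (trials to first success), p = 0.16.
P(Y = 14) = (1−p)^13 · p = 0.10366 · 0.16 = 0.016586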